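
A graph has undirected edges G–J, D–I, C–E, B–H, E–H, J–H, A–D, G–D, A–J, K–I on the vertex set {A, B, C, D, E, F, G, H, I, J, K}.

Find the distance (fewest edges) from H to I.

4

Distance 0: H.
Distance 1: B, E, J.
Distance 2: A, C, G.
Distance 3: D.
Distance 4: I — contains I.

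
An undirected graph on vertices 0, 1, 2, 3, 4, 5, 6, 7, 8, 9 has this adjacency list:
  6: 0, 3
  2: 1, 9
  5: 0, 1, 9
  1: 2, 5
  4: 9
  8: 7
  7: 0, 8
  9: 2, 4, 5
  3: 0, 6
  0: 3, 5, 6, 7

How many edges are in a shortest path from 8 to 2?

Distance 0: 8.
Distance 1: 7.
Distance 2: 0.
Distance 3: 3, 5, 6.
Distance 4: 1, 9.
Distance 5: 2, 4 — contains 2.

5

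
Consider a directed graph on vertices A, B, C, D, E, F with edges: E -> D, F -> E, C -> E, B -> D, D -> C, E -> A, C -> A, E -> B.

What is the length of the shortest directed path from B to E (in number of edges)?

Distance 0: B.
Distance 1: D.
Distance 2: C.
Distance 3: A, E — contains E.

3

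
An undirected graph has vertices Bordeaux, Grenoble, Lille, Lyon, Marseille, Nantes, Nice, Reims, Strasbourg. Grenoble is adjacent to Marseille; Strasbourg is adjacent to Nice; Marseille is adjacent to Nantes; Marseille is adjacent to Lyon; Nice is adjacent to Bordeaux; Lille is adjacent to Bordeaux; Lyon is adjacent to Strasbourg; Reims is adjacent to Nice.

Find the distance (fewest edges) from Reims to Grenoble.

Distance 0: Reims.
Distance 1: Nice.
Distance 2: Bordeaux, Strasbourg.
Distance 3: Lille, Lyon.
Distance 4: Marseille.
Distance 5: Grenoble, Nantes — contains Grenoble.

5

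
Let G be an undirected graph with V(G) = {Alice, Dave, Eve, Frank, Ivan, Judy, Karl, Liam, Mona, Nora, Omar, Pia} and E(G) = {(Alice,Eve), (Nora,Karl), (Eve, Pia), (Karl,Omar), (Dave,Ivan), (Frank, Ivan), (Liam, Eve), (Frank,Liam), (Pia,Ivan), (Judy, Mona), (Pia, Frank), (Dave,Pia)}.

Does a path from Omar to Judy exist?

Explore from Omar.
Distance 1: reach Karl.
Distance 2: reach Nora.
The search is exhausted without reaching Judy; it lies in a different component.

No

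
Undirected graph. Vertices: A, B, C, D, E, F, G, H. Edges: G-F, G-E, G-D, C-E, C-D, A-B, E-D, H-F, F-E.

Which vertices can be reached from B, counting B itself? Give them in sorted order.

A, B

Start at B.
Its neighbours: A.
Nothing further is reachable.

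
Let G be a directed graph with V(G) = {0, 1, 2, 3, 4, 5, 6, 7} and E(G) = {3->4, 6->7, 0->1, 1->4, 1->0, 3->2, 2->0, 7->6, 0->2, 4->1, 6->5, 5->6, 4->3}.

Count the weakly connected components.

From 0: component {0, 1, 2, 3, 4}.
From 5: component {5, 6, 7}.
That's 2 components.

2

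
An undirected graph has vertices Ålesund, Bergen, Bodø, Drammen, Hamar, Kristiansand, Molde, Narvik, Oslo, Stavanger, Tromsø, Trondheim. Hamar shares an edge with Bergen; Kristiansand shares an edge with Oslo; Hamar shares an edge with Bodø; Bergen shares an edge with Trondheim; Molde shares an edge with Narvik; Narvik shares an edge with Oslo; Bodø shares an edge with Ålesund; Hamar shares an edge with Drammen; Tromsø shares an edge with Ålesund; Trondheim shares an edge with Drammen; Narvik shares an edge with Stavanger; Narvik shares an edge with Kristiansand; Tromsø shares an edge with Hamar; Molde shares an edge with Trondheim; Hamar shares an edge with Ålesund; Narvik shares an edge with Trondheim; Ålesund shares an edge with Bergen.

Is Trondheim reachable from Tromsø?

Yes

Explore from Tromsø.
Distance 1: reach Ålesund, Hamar.
Distance 2: reach Bergen, Bodø, Drammen.
Distance 3: reach Trondheim.
Found Trondheim.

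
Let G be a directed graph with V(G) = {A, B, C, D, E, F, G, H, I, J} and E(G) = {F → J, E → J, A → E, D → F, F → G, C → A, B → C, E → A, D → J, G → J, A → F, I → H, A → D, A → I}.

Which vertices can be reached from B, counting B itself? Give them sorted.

Start at B.
Its neighbours: C.
Then their neighbours: A.
Then next layer: D, E, F, I.
Then next layer: G, H, J.
Every vertex is now reached.

A, B, C, D, E, F, G, H, I, J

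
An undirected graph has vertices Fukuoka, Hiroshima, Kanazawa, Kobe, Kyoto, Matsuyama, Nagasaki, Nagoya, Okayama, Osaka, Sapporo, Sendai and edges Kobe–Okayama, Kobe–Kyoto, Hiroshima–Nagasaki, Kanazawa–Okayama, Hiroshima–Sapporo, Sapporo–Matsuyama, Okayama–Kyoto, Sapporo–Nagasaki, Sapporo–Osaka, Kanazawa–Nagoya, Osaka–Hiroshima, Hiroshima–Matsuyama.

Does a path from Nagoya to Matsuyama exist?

No

Explore from Nagoya.
Distance 1: reach Kanazawa.
Distance 2: reach Okayama.
Distance 3: reach Kobe, Kyoto.
The search is exhausted without reaching Matsuyama; it lies in a different component.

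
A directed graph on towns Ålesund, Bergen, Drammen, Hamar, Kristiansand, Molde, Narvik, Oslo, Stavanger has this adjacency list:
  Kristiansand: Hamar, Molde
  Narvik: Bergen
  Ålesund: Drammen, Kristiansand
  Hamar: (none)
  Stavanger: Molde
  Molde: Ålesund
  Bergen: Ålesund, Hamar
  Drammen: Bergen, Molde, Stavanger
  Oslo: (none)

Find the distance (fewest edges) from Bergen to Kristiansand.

2

Distance 0: Bergen.
Distance 1: Ålesund, Hamar.
Distance 2: Drammen, Kristiansand — contains Kristiansand.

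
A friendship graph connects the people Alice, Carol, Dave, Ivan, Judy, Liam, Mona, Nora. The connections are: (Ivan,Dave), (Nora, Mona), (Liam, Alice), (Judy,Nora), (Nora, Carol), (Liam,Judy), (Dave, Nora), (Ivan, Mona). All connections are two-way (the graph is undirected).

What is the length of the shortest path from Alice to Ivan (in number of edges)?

Distance 0: Alice.
Distance 1: Liam.
Distance 2: Judy.
Distance 3: Nora.
Distance 4: Carol, Dave, Mona.
Distance 5: Ivan — contains Ivan.

5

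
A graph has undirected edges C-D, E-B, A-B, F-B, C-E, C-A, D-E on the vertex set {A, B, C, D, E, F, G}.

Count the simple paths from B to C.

B–A–C
B–E–C
B–E–D–C

3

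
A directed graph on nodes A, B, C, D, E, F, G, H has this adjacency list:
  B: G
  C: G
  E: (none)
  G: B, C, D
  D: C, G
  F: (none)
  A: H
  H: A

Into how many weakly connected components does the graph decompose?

From A: component {A, H}.
From B: component {B, C, D, G}.
From E: component {E}.
From F: component {F}.
That's 4 components.

4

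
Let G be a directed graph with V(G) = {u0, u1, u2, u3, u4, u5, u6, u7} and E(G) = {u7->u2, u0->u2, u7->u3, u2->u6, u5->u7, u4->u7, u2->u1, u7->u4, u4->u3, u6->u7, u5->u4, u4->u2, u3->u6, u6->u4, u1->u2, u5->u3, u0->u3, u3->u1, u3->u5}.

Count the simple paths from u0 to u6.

u0→u2→u6
u0→u3→u1→u2→u6
u0→u3→u5→u4→u2→u6
u0→u3→u5→u4→u7→u2→u6
u0→u3→u5→u7→u2→u6
u0→u3→u5→u7→u4→u2→u6
u0→u3→u6

7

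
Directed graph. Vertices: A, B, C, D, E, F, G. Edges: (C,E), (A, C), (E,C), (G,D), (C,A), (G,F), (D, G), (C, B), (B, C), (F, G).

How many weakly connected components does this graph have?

From A: component {A, B, C, E}.
From D: component {D, F, G}.
That's 2 components.

2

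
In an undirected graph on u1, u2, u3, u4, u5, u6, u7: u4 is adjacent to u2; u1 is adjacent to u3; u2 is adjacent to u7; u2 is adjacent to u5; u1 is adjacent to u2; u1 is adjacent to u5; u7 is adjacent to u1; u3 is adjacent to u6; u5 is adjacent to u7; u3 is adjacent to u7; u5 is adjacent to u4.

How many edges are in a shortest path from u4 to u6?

4

Distance 0: u4.
Distance 1: u2, u5.
Distance 2: u1, u7.
Distance 3: u3.
Distance 4: u6 — contains u6.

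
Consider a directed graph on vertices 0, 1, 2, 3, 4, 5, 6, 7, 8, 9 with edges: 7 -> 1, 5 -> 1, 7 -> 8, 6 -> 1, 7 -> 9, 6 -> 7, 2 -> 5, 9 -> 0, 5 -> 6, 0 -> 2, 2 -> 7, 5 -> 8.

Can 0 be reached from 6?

Explore from 6.
Distance 1: reach 1, 7.
Distance 2: reach 8, 9.
Distance 3: reach 0.
Found 0.

Yes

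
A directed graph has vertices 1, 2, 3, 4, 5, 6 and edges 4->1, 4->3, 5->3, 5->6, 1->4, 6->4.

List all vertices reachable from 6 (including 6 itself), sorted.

1, 3, 4, 6

Start at 6.
Its neighbours: 4.
Then their neighbours: 1, 3.
Nothing further is reachable.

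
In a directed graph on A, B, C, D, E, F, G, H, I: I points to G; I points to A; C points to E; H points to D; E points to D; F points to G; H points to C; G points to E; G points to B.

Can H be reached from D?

No

D has no outgoing edges, so nothing is reachable from it.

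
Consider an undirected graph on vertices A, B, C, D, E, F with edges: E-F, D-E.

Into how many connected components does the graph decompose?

From A: component {A}.
From B: component {B}.
From C: component {C}.
From D: component {D, E, F}.
That's 4 components.

4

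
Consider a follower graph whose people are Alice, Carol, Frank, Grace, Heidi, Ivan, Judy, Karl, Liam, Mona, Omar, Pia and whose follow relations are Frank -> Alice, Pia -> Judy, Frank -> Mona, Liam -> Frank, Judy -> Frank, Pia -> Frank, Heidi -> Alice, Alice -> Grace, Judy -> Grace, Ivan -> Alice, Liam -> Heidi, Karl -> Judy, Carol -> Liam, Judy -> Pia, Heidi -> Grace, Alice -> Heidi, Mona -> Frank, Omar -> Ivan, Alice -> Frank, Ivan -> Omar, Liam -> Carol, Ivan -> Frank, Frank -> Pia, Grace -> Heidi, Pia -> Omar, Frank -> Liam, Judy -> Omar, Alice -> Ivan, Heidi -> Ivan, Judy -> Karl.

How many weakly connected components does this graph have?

1

From Alice: component {Alice, Carol, Frank, Grace, Heidi, Ivan, Judy, Karl, Liam, Mona, Omar, Pia}.
That's 1 component.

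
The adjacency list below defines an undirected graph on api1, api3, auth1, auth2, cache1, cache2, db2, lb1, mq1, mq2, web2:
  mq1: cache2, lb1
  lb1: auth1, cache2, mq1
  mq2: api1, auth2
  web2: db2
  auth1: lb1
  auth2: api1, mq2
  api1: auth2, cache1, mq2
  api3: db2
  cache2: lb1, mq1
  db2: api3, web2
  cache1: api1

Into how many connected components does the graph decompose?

From api1: component {api1, auth2, cache1, mq2}.
From api3: component {api3, db2, web2}.
From auth1: component {auth1, cache2, lb1, mq1}.
That's 3 components.

3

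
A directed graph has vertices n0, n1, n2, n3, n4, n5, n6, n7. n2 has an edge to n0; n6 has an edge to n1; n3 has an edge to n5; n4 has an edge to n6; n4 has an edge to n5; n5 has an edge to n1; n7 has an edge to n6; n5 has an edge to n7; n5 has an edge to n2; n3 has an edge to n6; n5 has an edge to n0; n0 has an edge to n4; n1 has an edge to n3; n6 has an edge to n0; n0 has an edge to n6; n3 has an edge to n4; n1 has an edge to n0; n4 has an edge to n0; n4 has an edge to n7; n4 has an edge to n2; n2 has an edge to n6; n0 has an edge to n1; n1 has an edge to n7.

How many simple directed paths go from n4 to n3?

n4→n0→n1→n3
n4→n0→n6→n1→n3
n4→n2→n0→n1→n3
n4→n2→n0→n6→n1→n3
n4→n2→n6→n0→n1→n3
n4→n2→n6→n1→n3
n4→n5→n0→n1→n3
n4→n5→n0→n6→n1→n3
... and 11 more.

19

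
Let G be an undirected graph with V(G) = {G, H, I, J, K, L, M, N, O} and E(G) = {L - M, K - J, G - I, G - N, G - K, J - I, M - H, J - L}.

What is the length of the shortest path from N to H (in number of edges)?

Distance 0: N.
Distance 1: G.
Distance 2: I, K.
Distance 3: J.
Distance 4: L.
Distance 5: M.
Distance 6: H — contains H.

6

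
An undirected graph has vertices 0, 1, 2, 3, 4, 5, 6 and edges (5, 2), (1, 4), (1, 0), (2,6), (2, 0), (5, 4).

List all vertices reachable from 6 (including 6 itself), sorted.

0, 1, 2, 4, 5, 6

Start at 6.
Its neighbours: 2.
Then their neighbours: 0, 5.
Then next layer: 1, 4.
Nothing further is reachable.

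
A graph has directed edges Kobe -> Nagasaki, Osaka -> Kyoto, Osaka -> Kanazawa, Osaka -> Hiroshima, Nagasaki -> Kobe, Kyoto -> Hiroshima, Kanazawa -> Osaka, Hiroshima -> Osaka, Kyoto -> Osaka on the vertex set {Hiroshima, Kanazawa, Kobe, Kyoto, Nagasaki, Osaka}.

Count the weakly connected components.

From Hiroshima: component {Hiroshima, Kanazawa, Kyoto, Osaka}.
From Kobe: component {Kobe, Nagasaki}.
That's 2 components.

2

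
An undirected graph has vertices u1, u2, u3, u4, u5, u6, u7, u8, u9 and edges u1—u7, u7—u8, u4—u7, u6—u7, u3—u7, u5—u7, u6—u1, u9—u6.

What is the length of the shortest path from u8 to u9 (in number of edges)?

Distance 0: u8.
Distance 1: u7.
Distance 2: u1, u3, u4, u5, u6.
Distance 3: u9 — contains u9.

3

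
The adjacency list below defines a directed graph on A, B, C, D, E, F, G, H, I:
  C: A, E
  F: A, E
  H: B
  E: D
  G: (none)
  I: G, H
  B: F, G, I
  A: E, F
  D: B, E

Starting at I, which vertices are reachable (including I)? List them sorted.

A, B, D, E, F, G, H, I

Start at I.
Its neighbours: G, H.
Then their neighbours: B.
Then next layer: F.
Then next layer: A, E.
Then next layer: D.
Nothing further is reachable.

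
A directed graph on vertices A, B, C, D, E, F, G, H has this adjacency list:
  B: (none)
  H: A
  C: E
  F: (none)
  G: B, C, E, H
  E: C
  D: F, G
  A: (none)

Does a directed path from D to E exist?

Explore from D.
Distance 1: reach F, G.
Distance 2: reach B, C, E, H.
Found E.

Yes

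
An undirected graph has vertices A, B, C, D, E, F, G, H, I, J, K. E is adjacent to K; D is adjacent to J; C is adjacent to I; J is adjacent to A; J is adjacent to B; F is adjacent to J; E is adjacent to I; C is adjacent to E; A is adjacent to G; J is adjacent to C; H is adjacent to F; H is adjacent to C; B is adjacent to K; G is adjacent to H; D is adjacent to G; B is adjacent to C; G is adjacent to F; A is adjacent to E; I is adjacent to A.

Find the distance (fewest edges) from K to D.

Distance 0: K.
Distance 1: B, E.
Distance 2: A, C, I, J.
Distance 3: D, F, G, H — contains D.

3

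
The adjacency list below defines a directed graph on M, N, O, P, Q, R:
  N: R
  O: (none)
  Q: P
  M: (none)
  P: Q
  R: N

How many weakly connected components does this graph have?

4

From M: component {M}.
From N: component {N, R}.
From O: component {O}.
From P: component {P, Q}.
That's 4 components.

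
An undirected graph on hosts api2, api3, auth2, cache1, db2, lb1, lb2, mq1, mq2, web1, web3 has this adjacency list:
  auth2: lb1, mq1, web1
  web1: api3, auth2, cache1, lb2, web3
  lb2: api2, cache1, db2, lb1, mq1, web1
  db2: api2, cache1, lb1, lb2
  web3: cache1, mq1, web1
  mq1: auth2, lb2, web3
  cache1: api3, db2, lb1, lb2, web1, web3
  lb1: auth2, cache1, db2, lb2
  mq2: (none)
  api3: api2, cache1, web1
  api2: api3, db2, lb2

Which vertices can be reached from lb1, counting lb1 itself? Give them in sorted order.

Start at lb1.
Its neighbours: auth2, cache1, db2, lb2.
Then their neighbours: api2, api3, mq1, web1, web3.
Nothing further is reachable.

api2, api3, auth2, cache1, db2, lb1, lb2, mq1, web1, web3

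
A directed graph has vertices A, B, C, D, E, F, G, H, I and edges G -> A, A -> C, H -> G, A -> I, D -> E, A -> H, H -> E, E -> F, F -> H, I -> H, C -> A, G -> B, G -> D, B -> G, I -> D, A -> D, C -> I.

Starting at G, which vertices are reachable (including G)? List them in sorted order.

Start at G.
Its neighbours: A, B, D.
Then their neighbours: C, E, H, I.
Then next layer: F.
Every vertex is now reached.

A, B, C, D, E, F, G, H, I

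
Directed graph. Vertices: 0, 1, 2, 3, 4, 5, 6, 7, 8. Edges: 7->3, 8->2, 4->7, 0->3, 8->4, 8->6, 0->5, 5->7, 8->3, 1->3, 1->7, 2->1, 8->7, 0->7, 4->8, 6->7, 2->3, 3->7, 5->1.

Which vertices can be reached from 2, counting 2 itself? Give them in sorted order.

1, 2, 3, 7

Start at 2.
Its neighbours: 1, 3.
Then their neighbours: 7.
Nothing further is reachable.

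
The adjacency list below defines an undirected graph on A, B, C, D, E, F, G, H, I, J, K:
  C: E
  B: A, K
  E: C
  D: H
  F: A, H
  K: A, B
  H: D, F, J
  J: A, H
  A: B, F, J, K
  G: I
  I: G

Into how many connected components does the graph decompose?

3

From A: component {A, B, D, F, H, J, K}.
From C: component {C, E}.
From G: component {G, I}.
That's 3 components.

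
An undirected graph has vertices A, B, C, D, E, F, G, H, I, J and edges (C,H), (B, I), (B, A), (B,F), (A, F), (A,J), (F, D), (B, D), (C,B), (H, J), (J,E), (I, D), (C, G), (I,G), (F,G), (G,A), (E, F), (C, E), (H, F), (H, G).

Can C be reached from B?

Explore from B.
Distance 1: reach A, C, D, F, I.
Found C.

Yes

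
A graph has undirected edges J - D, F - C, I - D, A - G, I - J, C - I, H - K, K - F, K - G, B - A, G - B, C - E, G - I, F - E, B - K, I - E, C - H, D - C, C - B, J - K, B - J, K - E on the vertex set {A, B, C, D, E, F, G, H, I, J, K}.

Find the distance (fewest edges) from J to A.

Distance 0: J.
Distance 1: B, D, I, K.
Distance 2: A, C, E, F, G, H — contains A.

2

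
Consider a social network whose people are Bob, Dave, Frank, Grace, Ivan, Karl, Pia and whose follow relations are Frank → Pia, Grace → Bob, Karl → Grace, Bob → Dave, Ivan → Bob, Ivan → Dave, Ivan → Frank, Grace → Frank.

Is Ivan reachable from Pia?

Pia has no outgoing edges, so nothing is reachable from it.

No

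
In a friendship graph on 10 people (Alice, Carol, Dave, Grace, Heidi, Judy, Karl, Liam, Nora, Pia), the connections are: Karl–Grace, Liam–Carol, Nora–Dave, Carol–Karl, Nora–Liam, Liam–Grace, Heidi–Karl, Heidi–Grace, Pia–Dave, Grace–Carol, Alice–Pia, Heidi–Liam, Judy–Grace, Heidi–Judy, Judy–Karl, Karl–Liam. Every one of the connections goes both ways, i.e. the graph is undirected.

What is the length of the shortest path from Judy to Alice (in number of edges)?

Distance 0: Judy.
Distance 1: Grace, Heidi, Karl.
Distance 2: Carol, Liam.
Distance 3: Nora.
Distance 4: Dave.
Distance 5: Pia.
Distance 6: Alice — contains Alice.

6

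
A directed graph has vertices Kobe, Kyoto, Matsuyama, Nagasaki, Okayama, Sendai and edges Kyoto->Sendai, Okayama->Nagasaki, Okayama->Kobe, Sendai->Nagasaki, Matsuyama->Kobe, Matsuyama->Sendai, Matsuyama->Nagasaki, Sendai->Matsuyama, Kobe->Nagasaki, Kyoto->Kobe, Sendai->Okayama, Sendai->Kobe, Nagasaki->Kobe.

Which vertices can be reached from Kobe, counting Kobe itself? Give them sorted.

Kobe, Nagasaki

Start at Kobe.
Its neighbours: Nagasaki.
Nothing further is reachable.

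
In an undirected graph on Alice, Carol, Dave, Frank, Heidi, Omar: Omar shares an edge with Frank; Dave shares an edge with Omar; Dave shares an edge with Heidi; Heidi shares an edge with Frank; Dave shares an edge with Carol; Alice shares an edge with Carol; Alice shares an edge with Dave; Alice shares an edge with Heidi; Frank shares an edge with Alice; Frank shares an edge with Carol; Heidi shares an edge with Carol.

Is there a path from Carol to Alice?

Yes

Explore from Carol.
Distance 1: reach Alice, Dave, Frank, Heidi.
Found Alice.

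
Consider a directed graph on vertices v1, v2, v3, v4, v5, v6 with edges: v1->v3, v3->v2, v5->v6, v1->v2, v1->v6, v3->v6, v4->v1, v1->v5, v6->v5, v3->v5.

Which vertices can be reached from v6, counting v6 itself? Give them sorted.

Start at v6.
Its neighbours: v5.
Nothing further is reachable.

v5, v6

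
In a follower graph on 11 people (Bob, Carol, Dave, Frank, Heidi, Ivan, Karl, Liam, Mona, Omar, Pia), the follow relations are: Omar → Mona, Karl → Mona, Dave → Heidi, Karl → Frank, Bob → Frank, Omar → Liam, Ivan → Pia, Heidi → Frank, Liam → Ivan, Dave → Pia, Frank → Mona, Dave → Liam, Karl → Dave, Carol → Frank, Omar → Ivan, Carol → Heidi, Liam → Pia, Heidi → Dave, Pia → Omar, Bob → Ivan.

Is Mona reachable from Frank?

Yes

Explore from Frank.
Distance 1: reach Mona.
Found Mona.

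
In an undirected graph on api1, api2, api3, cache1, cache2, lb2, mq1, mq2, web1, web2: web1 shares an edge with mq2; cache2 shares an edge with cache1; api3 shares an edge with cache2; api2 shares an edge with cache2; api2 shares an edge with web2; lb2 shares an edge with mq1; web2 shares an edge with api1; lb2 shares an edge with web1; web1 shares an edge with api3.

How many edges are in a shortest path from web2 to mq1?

6

Distance 0: web2.
Distance 1: api1, api2.
Distance 2: cache2.
Distance 3: api3, cache1.
Distance 4: web1.
Distance 5: lb2, mq2.
Distance 6: mq1 — contains mq1.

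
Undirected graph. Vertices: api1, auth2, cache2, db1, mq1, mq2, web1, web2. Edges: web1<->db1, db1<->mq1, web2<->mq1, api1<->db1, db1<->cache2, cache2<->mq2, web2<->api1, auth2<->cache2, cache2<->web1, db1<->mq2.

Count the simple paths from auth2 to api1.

auth2–cache2–db1–api1
auth2–cache2–db1–mq1–web2–api1
auth2–cache2–mq2–db1–api1
auth2–cache2–mq2–db1–mq1–web2–api1
auth2–cache2–web1–db1–api1
auth2–cache2–web1–db1–mq1–web2–api1

6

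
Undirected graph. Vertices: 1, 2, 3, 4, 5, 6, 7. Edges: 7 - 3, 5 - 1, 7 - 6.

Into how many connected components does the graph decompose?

4

From 1: component {1, 5}.
From 2: component {2}.
From 3: component {3, 6, 7}.
From 4: component {4}.
That's 4 components.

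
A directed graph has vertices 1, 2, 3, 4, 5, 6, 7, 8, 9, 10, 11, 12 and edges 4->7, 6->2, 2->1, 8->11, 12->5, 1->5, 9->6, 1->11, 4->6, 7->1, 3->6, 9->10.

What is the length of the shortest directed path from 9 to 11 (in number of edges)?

Distance 0: 9.
Distance 1: 6, 10.
Distance 2: 2.
Distance 3: 1.
Distance 4: 5, 11 — contains 11.

4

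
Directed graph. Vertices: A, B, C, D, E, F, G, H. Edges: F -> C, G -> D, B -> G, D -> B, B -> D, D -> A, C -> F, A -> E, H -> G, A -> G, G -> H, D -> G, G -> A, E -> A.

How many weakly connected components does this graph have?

2

From A: component {A, B, D, E, G, H}.
From C: component {C, F}.
That's 2 components.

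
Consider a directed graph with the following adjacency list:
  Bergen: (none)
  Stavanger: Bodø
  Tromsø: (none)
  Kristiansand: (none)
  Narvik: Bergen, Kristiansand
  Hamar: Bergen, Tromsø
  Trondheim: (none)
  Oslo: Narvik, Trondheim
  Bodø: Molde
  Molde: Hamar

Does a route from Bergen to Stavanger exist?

Bergen has no outgoing edges, so nothing is reachable from it.

No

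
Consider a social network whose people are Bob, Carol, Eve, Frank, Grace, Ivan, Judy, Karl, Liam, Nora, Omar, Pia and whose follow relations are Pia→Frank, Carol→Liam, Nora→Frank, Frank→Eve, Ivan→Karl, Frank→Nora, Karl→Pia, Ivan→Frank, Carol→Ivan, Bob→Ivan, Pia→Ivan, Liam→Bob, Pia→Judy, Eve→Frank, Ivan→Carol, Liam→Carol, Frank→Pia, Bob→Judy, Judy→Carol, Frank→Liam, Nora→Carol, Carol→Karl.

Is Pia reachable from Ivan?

Explore from Ivan.
Distance 1: reach Carol, Frank, Karl.
Distance 2: reach Eve, Liam, Nora, Pia.
Found Pia.

Yes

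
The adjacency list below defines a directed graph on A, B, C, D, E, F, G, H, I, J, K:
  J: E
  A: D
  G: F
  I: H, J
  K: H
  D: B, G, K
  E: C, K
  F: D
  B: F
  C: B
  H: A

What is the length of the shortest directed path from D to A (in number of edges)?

3

Distance 0: D.
Distance 1: B, G, K.
Distance 2: F, H.
Distance 3: A — contains A.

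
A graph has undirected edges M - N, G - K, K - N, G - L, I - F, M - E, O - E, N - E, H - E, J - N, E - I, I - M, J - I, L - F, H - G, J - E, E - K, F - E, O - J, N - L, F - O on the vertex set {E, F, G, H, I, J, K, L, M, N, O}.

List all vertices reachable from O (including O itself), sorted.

E, F, G, H, I, J, K, L, M, N, O

Start at O.
Its neighbours: E, F, J.
Then their neighbours: H, I, K, L, M, N.
Then next layer: G.
Every vertex is now reached.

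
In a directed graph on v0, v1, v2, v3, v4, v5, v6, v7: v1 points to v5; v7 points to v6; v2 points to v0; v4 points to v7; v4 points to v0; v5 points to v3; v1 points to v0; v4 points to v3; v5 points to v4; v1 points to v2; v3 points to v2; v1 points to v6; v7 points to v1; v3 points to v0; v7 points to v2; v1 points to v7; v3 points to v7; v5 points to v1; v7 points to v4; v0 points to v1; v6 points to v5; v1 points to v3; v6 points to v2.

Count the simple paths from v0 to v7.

v0→v1→v3→v7
v0→v1→v5→v3→v7
v0→v1→v5→v4→v3→v7
v0→v1→v5→v4→v7
v0→v1→v6→v5→v3→v7
v0→v1→v6→v5→v4→v3→v7
v0→v1→v6→v5→v4→v7
v0→v1→v7

8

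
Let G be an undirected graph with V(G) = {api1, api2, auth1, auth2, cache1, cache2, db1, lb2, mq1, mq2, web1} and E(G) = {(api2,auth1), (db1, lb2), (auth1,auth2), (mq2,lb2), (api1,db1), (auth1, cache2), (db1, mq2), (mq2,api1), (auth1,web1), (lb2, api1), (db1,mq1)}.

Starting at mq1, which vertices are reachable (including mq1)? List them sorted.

Start at mq1.
Its neighbours: db1.
Then their neighbours: api1, lb2, mq2.
Nothing further is reachable.

api1, db1, lb2, mq1, mq2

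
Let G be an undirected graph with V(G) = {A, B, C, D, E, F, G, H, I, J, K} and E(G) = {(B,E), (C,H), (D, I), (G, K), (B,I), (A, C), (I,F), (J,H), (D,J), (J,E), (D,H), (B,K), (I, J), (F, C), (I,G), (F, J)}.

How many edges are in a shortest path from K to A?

5

Distance 0: K.
Distance 1: B, G.
Distance 2: E, I.
Distance 3: D, F, J.
Distance 4: C, H.
Distance 5: A — contains A.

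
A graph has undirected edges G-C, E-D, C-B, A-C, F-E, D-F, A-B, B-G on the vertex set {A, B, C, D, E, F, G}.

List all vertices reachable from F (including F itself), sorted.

Start at F.
Its neighbours: D, E.
Nothing further is reachable.

D, E, F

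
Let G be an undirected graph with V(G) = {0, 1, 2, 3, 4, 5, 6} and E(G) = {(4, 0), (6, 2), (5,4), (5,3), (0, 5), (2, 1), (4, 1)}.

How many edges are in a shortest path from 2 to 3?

Distance 0: 2.
Distance 1: 1, 6.
Distance 2: 4.
Distance 3: 0, 5.
Distance 4: 3 — contains 3.

4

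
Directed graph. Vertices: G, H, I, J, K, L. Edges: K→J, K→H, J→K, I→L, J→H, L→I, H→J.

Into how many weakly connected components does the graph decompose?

3

From G: component {G}.
From H: component {H, J, K}.
From I: component {I, L}.
That's 3 components.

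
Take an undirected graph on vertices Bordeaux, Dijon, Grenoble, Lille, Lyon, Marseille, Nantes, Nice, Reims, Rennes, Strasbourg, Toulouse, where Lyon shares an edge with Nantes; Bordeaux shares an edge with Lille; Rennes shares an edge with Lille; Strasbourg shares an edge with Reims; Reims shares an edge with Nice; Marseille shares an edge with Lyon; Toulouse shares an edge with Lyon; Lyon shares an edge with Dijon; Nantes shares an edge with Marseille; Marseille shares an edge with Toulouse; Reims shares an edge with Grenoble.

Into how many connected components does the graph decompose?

3

From Bordeaux: component {Bordeaux, Lille, Rennes}.
From Dijon: component {Dijon, Lyon, Marseille, Nantes, Toulouse}.
From Grenoble: component {Grenoble, Nice, Reims, Strasbourg}.
That's 3 components.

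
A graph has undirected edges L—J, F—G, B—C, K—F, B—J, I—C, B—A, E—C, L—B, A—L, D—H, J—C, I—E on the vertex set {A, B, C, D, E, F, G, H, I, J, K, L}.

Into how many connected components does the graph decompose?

3

From A: component {A, B, C, E, I, J, L}.
From D: component {D, H}.
From F: component {F, G, K}.
That's 3 components.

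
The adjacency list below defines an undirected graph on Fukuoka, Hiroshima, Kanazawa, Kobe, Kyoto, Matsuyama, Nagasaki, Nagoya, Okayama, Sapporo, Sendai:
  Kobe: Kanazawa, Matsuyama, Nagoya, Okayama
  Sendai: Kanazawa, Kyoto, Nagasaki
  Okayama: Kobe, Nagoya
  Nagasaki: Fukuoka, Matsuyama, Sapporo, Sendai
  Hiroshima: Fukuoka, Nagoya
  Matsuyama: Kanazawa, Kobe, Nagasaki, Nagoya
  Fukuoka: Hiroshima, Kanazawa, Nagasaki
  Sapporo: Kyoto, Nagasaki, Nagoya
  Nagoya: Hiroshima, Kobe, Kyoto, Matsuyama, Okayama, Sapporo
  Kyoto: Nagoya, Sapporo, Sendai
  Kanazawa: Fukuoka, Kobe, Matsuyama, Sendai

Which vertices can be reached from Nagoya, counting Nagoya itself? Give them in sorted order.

Fukuoka, Hiroshima, Kanazawa, Kobe, Kyoto, Matsuyama, Nagasaki, Nagoya, Okayama, Sapporo, Sendai

Start at Nagoya.
Its neighbours: Hiroshima, Kobe, Kyoto, Matsuyama, Okayama, Sapporo.
Then their neighbours: Fukuoka, Kanazawa, Nagasaki, Sendai.
Every vertex is now reached.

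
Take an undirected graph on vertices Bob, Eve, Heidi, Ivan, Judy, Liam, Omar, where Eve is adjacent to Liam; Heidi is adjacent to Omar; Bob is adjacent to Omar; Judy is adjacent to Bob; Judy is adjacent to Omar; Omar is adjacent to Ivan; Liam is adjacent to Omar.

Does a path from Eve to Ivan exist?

Explore from Eve.
Distance 1: reach Liam.
Distance 2: reach Omar.
Distance 3: reach Bob, Heidi, Ivan, Judy.
Found Ivan.

Yes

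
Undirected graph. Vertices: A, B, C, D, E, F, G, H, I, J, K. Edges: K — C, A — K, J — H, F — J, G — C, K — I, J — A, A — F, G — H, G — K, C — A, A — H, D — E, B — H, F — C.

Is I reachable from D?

No

Explore from D.
Distance 1: reach E.
The search is exhausted without reaching I; it lies in a different component.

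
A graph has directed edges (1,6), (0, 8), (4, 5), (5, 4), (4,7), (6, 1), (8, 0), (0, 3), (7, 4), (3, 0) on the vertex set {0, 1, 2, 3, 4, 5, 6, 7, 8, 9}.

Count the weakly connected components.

From 0: component {0, 3, 8}.
From 1: component {1, 6}.
From 2: component {2}.
From 4: component {4, 5, 7}.
From 9: component {9}.
That's 5 components.

5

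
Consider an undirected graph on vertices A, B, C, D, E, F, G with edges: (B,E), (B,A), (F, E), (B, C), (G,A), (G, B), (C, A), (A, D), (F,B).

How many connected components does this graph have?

From A: component {A, B, C, D, E, F, G}.
That's 1 component.

1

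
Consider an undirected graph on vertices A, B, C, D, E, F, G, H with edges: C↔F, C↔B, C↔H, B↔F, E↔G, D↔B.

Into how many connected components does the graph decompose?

From A: component {A}.
From B: component {B, C, D, F, H}.
From E: component {E, G}.
That's 3 components.

3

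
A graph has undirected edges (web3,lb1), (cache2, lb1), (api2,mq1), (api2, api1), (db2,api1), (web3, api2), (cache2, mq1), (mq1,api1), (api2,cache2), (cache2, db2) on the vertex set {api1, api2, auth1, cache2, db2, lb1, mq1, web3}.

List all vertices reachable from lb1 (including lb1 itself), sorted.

api1, api2, cache2, db2, lb1, mq1, web3

Start at lb1.
Its neighbours: cache2, web3.
Then their neighbours: api2, db2, mq1.
Then next layer: api1.
Nothing further is reachable.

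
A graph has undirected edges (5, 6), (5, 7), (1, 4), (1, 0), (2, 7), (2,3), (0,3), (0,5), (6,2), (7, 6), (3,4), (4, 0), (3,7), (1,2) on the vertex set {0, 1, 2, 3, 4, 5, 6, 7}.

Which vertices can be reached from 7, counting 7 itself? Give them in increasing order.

0, 1, 2, 3, 4, 5, 6, 7

Start at 7.
Its neighbours: 2, 3, 5, 6.
Then their neighbours: 0, 1, 4.
Every vertex is now reached.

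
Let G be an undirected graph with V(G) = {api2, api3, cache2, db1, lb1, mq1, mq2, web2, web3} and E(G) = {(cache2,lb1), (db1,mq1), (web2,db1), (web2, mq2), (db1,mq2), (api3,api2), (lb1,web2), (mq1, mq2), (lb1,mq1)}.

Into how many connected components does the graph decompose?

3

From api2: component {api2, api3}.
From cache2: component {cache2, db1, lb1, mq1, mq2, web2}.
From web3: component {web3}.
That's 3 components.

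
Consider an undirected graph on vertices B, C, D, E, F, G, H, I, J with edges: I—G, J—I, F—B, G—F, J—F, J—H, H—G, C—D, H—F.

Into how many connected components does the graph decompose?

From B: component {B, F, G, H, I, J}.
From C: component {C, D}.
From E: component {E}.
That's 3 components.

3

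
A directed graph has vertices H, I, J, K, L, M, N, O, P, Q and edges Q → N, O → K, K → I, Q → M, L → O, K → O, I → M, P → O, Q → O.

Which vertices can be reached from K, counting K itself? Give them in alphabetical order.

I, K, M, O

Start at K.
Its neighbours: I, O.
Then their neighbours: M.
Nothing further is reachable.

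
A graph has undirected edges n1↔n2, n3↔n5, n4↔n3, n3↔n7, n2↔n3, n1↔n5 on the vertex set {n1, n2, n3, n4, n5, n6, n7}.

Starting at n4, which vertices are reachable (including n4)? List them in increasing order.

n1, n2, n3, n4, n5, n7

Start at n4.
Its neighbours: n3.
Then their neighbours: n2, n5, n7.
Then next layer: n1.
Nothing further is reachable.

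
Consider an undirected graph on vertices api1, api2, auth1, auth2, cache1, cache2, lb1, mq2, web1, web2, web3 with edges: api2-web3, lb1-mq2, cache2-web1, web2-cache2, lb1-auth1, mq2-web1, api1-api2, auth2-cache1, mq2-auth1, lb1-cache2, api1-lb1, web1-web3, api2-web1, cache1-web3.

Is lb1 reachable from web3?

Explore from web3.
Distance 1: reach api2, cache1, web1.
Distance 2: reach api1, auth2, cache2, mq2.
Distance 3: reach auth1, lb1, web2.
Found lb1.

Yes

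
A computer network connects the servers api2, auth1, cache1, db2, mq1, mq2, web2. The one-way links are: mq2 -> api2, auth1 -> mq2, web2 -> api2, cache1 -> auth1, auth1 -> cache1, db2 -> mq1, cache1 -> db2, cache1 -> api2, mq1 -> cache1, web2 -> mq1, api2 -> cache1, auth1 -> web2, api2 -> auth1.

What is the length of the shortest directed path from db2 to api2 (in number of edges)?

Distance 0: db2.
Distance 1: mq1.
Distance 2: cache1.
Distance 3: api2, auth1 — contains api2.

3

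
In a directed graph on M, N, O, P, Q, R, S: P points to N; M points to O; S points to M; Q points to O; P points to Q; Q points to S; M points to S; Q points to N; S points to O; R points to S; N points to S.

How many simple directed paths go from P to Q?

P→Q

1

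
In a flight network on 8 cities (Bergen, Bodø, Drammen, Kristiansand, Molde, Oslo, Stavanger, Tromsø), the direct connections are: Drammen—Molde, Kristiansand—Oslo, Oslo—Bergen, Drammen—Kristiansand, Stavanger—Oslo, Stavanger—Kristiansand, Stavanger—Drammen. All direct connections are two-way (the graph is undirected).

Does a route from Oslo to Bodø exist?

Explore from Oslo.
Distance 1: reach Bergen, Kristiansand, Stavanger.
Distance 2: reach Drammen.
Distance 3: reach Molde.
The search is exhausted without reaching Bodø; it lies in a different component.

No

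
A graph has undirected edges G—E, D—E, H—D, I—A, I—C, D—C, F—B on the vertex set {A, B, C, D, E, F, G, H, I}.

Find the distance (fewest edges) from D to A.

3

Distance 0: D.
Distance 1: C, E, H.
Distance 2: G, I.
Distance 3: A — contains A.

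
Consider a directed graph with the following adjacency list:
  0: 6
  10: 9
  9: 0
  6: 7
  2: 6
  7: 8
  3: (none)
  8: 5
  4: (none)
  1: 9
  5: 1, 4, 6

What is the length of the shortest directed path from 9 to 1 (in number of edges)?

6

Distance 0: 9.
Distance 1: 0.
Distance 2: 6.
Distance 3: 7.
Distance 4: 8.
Distance 5: 5.
Distance 6: 1, 4 — contains 1.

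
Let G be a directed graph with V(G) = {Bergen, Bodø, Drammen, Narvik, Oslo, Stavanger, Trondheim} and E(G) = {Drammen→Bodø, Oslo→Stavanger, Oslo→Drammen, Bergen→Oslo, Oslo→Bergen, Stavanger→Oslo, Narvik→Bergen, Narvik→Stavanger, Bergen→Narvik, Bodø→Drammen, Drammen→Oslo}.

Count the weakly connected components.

From Bergen: component {Bergen, Bodø, Drammen, Narvik, Oslo, Stavanger}.
From Trondheim: component {Trondheim}.
That's 2 components.

2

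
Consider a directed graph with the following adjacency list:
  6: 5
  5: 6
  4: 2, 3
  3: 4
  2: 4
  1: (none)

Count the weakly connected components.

From 1: component {1}.
From 2: component {2, 3, 4}.
From 5: component {5, 6}.
That's 3 components.

3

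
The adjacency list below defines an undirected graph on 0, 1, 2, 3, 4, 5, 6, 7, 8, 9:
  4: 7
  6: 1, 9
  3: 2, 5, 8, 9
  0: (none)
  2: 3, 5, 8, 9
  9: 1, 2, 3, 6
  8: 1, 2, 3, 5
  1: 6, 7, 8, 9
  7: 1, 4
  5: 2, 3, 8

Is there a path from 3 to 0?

No

Explore from 3.
Distance 1: reach 2, 5, 8, 9.
Distance 2: reach 1, 6.
Distance 3: reach 7.
Distance 4: reach 4.
The search is exhausted without reaching 0; it lies in a different component.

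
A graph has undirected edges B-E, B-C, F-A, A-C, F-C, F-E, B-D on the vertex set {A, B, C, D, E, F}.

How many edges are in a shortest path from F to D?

Distance 0: F.
Distance 1: A, C, E.
Distance 2: B.
Distance 3: D — contains D.

3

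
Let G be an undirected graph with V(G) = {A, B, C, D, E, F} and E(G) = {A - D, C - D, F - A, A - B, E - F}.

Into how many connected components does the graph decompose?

1

From A: component {A, B, C, D, E, F}.
That's 1 component.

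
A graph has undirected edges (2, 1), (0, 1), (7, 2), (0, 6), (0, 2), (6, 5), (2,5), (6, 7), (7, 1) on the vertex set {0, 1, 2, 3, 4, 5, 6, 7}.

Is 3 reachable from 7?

Explore from 7.
Distance 1: reach 1, 2, 6.
Distance 2: reach 0, 5.
The search is exhausted without reaching 3; it lies in a different component.

No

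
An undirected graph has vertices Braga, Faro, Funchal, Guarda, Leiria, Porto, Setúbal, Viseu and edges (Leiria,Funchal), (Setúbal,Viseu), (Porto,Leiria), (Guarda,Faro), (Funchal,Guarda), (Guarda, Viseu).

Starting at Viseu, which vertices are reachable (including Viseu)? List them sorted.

Faro, Funchal, Guarda, Leiria, Porto, Setúbal, Viseu

Start at Viseu.
Its neighbours: Guarda, Setúbal.
Then their neighbours: Faro, Funchal.
Then next layer: Leiria.
Then next layer: Porto.
Nothing further is reachable.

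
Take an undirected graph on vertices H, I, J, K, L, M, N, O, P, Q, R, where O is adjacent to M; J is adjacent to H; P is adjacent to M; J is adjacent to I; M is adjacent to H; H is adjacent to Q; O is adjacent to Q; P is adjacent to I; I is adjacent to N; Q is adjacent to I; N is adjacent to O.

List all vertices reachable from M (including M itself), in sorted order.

Start at M.
Its neighbours: H, O, P.
Then their neighbours: I, J, N, Q.
Nothing further is reachable.

H, I, J, M, N, O, P, Q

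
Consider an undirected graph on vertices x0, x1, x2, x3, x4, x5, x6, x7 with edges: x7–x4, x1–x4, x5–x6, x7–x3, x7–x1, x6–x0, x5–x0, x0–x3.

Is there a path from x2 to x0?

No

x2 has no edges, so nothing is reachable from it.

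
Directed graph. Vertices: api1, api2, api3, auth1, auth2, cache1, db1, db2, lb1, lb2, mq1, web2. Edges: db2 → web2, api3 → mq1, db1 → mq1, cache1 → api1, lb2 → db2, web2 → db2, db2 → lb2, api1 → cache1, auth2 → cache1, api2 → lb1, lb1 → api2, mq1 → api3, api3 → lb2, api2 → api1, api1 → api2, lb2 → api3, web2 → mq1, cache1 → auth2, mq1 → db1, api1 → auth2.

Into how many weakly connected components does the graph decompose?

From api1: component {api1, api2, auth2, cache1, lb1}.
From api3: component {api3, db1, db2, lb2, mq1, web2}.
From auth1: component {auth1}.
That's 3 components.

3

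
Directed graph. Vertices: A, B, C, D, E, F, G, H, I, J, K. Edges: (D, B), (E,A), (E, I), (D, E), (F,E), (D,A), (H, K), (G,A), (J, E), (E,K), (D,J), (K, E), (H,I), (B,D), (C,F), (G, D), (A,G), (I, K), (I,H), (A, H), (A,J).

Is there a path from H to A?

Yes

Explore from H.
Distance 1: reach I, K.
Distance 2: reach E.
Distance 3: reach A.
Found A.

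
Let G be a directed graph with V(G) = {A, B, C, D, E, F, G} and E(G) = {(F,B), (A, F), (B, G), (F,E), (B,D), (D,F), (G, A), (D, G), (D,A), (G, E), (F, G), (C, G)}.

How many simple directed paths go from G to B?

G→A→F→B

1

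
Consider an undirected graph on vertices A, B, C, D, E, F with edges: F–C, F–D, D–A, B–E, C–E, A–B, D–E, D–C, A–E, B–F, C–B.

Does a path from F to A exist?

Explore from F.
Distance 1: reach B, C, D.
Distance 2: reach A, E.
Found A.

Yes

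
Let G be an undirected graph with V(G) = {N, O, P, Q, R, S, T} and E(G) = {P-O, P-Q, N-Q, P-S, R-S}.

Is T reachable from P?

Explore from P.
Distance 1: reach O, Q, S.
Distance 2: reach N, R.
The search is exhausted without reaching T; it lies in a different component.

No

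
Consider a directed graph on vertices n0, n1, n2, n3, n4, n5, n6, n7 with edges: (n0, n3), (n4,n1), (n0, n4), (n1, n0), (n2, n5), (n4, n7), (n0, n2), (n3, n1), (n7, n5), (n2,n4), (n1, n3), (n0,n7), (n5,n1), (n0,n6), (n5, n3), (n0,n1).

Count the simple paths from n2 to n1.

n2→n4→n1
n2→n4→n7→n5→n1
n2→n4→n7→n5→n3→n1
n2→n5→n1
n2→n5→n3→n1

5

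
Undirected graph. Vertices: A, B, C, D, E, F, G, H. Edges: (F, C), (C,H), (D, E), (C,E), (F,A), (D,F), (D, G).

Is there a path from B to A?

B has no edges, so nothing is reachable from it.

No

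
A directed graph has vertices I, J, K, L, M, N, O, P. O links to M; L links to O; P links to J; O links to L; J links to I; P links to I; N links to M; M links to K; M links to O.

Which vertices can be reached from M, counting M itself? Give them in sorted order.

Start at M.
Its neighbours: K, O.
Then their neighbours: L.
Nothing further is reachable.

K, L, M, O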